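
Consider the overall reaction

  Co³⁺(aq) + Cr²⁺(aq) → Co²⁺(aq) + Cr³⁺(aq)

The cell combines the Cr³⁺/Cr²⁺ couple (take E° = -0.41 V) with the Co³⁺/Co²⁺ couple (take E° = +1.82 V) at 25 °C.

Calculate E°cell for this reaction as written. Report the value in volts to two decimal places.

The Co³⁺/Co²⁺ couple has the higher reduction potential, so it is the cathode; Cr³⁺/Cr²⁺ is oxidised at the anode.
E°cell = E°(cathode) − E°(anode) = (+1.82) − (-0.41) = +2.23 V.

+2.23 V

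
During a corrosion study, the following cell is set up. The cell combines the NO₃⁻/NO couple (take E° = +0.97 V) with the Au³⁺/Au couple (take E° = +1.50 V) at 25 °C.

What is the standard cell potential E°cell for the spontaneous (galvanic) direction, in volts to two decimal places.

+0.53 V

The Au³⁺/Au couple has the higher reduction potential, so it is the cathode; NO₃⁻/NO is oxidised at the anode.
E°cell = E°(cathode) − E°(anode) = (+1.50) − (+0.97) = +0.53 V.
Since E°cell > 0, the reaction is spontaneous under standard conditions.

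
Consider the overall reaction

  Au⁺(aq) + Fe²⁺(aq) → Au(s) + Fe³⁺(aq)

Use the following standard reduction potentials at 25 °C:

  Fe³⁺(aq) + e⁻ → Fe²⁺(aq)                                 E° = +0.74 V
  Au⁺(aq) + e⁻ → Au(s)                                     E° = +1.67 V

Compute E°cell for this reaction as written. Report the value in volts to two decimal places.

The Au⁺/Au couple has the higher reduction potential, so it is the cathode; Fe³⁺/Fe²⁺ is oxidised at the anode.
E°cell = E°(cathode) − E°(anode) = (+1.67) − (+0.74) = +0.93 V.

+0.93 V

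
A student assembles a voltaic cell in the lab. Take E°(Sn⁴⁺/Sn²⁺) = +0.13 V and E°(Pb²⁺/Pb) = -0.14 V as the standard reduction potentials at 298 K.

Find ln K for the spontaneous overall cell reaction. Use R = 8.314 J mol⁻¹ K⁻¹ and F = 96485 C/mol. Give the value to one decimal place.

Cathode: Sn⁴⁺/Sn²⁺; anode: Pb²⁺/Pb. E°cell = (+0.13) − (-0.14) = +0.27 V, with n = 2.
ΔG° = −nFE° = −RT ln K, so ln K = nFE°/(RT) = (2)(96485)(+0.27) / ((8.314)(298)) = 21.029.

21.0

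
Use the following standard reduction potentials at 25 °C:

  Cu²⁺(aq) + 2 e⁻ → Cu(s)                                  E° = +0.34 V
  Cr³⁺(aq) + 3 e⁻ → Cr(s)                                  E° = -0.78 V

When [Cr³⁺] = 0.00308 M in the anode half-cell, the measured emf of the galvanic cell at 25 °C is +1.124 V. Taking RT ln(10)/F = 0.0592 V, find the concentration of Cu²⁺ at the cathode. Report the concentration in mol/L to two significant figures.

0.029 M

Cu²⁺/Cu is the cathode, Cr³⁺/Cr the anode: E°cell = +1.12 V, n = 6.
Overall reaction: 3 Cu²⁺(aq) + 2 Cr(s) → 3 Cu(s) + 2 Cr³⁺(aq); Q = [Cr³⁺]^2/[Cu²⁺]^3.
From E = E° − (0.0592/n) log Q: log Q = (E° − E)·n/0.0592 = (+1.12 − (+1.124))·6/0.0592 = -0.4054.
So 3·log[Cu²⁺] = 2·log(0.00308) − log Q = -5.0229 − (-0.4054) = -4.6175; log[Cu²⁺] = -4.6175 / 3 = -1.5392; [Cu²⁺] = 10^(-1.5392) ≈ 0.029 M.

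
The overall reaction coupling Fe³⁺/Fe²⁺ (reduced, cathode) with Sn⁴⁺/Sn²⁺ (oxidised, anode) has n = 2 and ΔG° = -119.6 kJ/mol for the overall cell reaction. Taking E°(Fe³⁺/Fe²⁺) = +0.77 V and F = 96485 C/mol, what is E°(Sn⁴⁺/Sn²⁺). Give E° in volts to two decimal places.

+0.15 V

E°cell = −ΔG°/(nF) = −(-119.6×10³)/((2)(96485)) = +0.620 V.
Since Fe³⁺/Fe²⁺ is the cathode and Sn⁴⁺/Sn²⁺ the anode, E°cell = E°(Fe³⁺/Fe²⁺) − E°(Sn⁴⁺/Sn²⁺).
So E°(Sn⁴⁺/Sn²⁺) = E°(Fe³⁺/Fe²⁺) − E°cell = (+0.77) − (+0.620) = +0.15 V.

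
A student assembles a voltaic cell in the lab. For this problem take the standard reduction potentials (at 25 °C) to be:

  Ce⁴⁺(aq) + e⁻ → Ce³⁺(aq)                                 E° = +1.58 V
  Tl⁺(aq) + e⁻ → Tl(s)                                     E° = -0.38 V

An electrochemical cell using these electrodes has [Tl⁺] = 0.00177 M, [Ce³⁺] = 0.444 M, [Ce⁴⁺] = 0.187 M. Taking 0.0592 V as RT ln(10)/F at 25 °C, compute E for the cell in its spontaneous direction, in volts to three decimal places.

Ce⁴⁺/Ce³⁺ is the cathode (higher E°), Tl⁺/Tl the anode: E°cell = +1.58 − (-0.38) = +1.96 V, n = 1.
Overall: Ce⁴⁺(aq) + Tl(s) → Ce³⁺(aq) + Tl⁺(aq)
Q = [Ce³⁺]·[Tl⁺] / ([Ce⁴⁺]); log Q = -2.376.
E = E° − (0.0592/n) log Q = +1.96 − (0.0592/1)(-2.376) = +2.101 V.

+2.101 V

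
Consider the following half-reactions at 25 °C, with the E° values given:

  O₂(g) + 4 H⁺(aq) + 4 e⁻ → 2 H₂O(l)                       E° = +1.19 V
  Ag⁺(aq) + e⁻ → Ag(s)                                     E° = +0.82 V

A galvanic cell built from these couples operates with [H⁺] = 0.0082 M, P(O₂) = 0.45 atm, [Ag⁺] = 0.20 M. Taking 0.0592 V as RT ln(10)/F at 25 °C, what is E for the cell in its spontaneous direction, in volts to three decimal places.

+0.283 V

O₂/H₂O is the cathode (higher E°), Ag⁺/Ag the anode: E°cell = +1.19 − (+0.82) = +0.37 V, n = 4.
Overall: O₂(g) + 4 H⁺(aq) + 4 Ag(s) → 2 H₂O(l) + 4 Ag⁺(aq)
Q = [Ag⁺]^4 / (P(O₂)·[H⁺]^4); log Q = 5.896.
E = E° − (0.0592/n) log Q = +0.37 − (0.0592/4)(5.896) = +0.283 V.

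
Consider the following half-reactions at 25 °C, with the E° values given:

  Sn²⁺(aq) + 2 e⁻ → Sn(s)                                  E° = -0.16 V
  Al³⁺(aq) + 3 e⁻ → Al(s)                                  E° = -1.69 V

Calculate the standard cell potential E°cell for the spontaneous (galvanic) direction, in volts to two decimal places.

+1.53 V

The Sn²⁺/Sn couple has the higher reduction potential, so it is the cathode; Al³⁺/Al is oxidised at the anode.
E°cell = E°(cathode) − E°(anode) = (-0.16) − (-1.69) = +1.53 V.
Since E°cell > 0, the reaction is spontaneous under standard conditions.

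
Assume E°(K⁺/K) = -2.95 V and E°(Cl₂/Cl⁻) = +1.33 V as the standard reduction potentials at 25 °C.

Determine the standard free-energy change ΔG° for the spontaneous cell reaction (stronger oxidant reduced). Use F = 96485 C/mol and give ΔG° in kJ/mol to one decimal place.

Cl₂/Cl⁻ (E° = +1.33 V) is the cathode; K⁺/K (E° = -2.95 V) is the anode, so E°cell = +4.28 V.
Balancing electrons gives n = 2 (lcm of 2 and 1).
ΔG° = −nFE° = −(2)(96485)(+4.28) = -825,912 J = -825.9 kJ/mol.

-825.9 kJ/mol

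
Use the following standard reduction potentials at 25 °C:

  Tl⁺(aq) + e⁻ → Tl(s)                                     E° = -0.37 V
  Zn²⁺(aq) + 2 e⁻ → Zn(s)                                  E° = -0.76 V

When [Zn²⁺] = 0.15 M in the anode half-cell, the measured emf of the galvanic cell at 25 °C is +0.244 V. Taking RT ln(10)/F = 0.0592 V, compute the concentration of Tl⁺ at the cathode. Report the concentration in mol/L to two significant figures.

Tl⁺/Tl is the cathode, Zn²⁺/Zn the anode: E°cell = +0.39 V, n = 2.
Overall reaction: 2 Tl⁺(aq) + Zn(s) → 2 Tl(s) + Zn²⁺(aq); Q = [Zn²⁺]^1/[Tl⁺]^2.
From E = E° − (0.0592/n) log Q: log Q = (E° − E)·n/0.0592 = (+0.39 − (+0.244))·2/0.0592 = 4.9324.
So 2·log[Tl⁺] = 1·log(0.15) − log Q = -0.8239 − (4.9324) = -5.7563; log[Tl⁺] = -5.7563 / 2 = -2.8782; [Tl⁺] = 10^(-2.8782) ≈ 0.0013 M.

0.0013 M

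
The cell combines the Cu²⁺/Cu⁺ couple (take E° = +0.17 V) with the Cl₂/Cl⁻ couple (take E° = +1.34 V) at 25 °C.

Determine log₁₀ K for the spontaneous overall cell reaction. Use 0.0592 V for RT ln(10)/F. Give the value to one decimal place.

39.5

Cathode: Cl₂/Cl⁻; anode: Cu²⁺/Cu⁺. E°cell = +1.17 V, n = 2.
log K = nE°cell / 0.0592 = (2)(+1.17) / 0.0592 = 39.5.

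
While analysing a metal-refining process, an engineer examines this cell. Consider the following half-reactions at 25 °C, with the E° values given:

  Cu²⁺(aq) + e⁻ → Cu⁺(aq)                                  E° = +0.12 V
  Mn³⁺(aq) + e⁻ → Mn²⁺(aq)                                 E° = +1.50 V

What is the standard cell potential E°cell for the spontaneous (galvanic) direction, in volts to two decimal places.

+1.38 V

The Mn³⁺/Mn²⁺ couple has the higher reduction potential, so it is the cathode; Cu²⁺/Cu⁺ is oxidised at the anode.
E°cell = E°(cathode) − E°(anode) = (+1.50) − (+0.12) = +1.38 V.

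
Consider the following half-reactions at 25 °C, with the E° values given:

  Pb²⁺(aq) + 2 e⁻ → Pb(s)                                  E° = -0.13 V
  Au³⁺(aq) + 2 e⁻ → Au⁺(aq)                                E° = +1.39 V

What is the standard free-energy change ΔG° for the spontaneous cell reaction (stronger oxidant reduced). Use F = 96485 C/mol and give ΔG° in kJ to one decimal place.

-293.3 kJ

Au³⁺/Au⁺ (E° = +1.39 V) is the cathode; Pb²⁺/Pb (E° = -0.13 V) is the anode, so E°cell = +1.52 V.
Balancing electrons gives n = 2 (lcm of 2 and 2).
ΔG° = −nFE° = −(2)(96485)(+1.52) = -293,314 J = -293.3 kJ.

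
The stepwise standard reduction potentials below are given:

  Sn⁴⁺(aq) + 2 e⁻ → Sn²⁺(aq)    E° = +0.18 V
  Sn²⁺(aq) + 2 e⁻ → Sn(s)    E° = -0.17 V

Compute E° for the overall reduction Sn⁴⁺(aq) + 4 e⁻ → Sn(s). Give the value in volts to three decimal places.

Standard free energies of sequential steps add: ΔG°₃ = ΔG°₁ + ΔG°₂, so n₃E°₃ = n₁E°₁ + n₂E°₂.
E°₃ = (2×+0.18 + 2×-0.17) / 4 = (+0.020) / 4 = +0.005 V.

+0.005 V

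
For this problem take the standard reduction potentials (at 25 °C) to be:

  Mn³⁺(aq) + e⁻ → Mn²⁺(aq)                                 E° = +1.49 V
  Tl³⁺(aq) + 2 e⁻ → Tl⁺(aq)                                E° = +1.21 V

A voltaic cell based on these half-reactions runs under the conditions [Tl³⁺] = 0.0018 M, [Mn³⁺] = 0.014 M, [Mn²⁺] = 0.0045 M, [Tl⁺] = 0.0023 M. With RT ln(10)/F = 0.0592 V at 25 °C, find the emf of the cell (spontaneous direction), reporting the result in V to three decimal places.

Mn³⁺/Mn²⁺ is the cathode (higher E°), Tl³⁺/Tl⁺ the anode: E°cell = +1.49 − (+1.21) = +0.28 V, n = 2.
Overall: 2 Mn³⁺(aq) + Tl⁺(aq) → 2 Mn²⁺(aq) + Tl³⁺(aq)
Q = [Mn²⁺]^2·[Tl³⁺] / ([Mn³⁺]^2·[Tl⁺]); log Q = -1.092.
E = E° − (0.0592/n) log Q = +0.28 − (0.0592/2)(-1.092) = +0.312 V.

+0.312 V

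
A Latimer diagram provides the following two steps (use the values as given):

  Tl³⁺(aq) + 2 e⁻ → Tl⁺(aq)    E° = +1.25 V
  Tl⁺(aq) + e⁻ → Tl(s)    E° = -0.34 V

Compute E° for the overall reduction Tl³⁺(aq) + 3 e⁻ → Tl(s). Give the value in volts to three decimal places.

Standard free energies of sequential steps add: ΔG°₃ = ΔG°₁ + ΔG°₂, so n₃E°₃ = n₁E°₁ + n₂E°₂.
E°₃ = (2×+1.25 + 1×-0.34) / 3 = (+2.160) / 3 = +0.720 V.

+0.720 V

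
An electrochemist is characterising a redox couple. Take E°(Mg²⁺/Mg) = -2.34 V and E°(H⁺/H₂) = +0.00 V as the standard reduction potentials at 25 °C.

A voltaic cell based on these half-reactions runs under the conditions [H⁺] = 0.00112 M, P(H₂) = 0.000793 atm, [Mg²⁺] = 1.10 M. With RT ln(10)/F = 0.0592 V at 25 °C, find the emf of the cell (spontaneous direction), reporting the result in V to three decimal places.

+2.256 V

H⁺/H₂ is the cathode (higher E°), Mg²⁺/Mg the anode: E°cell = +0.00 − (-2.34) = +2.34 V, n = 2.
Overall: 2 H⁺(aq) + Mg(s) → H₂(g) + Mg²⁺(aq)
Q = P(H₂)·[Mg²⁺] / ([H⁺]^2); log Q = 2.842.
E = E° − (0.0592/n) log Q = +2.34 − (0.0592/2)(2.842) = +2.256 V.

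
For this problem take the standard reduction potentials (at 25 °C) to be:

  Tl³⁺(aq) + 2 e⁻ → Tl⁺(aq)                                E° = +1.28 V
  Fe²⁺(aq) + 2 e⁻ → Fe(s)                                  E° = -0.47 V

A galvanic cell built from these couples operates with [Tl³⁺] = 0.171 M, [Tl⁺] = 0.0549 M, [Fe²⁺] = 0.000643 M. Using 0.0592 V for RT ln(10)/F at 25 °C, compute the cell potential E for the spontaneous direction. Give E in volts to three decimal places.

Tl³⁺/Tl⁺ is the cathode (higher E°), Fe²⁺/Fe the anode: E°cell = +1.28 − (-0.47) = +1.75 V, n = 2.
Overall: Tl³⁺(aq) + Fe(s) → Tl⁺(aq) + Fe²⁺(aq)
Q = [Tl⁺]·[Fe²⁺] / ([Tl³⁺]); log Q = -3.685.
E = E° − (0.0592/n) log Q = +1.75 − (0.0592/2)(-3.685) = +1.859 V.

+1.859 V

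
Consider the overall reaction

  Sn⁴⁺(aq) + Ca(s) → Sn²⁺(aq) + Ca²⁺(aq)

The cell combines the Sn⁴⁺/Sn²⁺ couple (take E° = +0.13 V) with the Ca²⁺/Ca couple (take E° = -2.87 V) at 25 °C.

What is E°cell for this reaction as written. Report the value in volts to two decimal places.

+3.00 V

The Sn⁴⁺/Sn²⁺ couple has the higher reduction potential, so it is the cathode; Ca²⁺/Ca is oxidised at the anode.
E°cell = E°(cathode) − E°(anode) = (+0.13) − (-2.87) = +3.00 V.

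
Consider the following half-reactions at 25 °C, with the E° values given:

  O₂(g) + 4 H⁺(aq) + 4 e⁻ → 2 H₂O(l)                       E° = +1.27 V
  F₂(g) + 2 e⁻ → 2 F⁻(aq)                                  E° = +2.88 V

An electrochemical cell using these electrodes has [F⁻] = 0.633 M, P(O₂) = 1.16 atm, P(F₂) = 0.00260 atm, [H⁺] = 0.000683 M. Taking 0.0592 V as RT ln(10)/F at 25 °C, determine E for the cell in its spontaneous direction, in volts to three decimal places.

+1.732 V

F₂/F⁻ is the cathode (higher E°), O₂/H₂O the anode: E°cell = +2.88 − (+1.27) = +1.61 V, n = 4.
Overall: 2 F₂(g) + 2 H₂O(l) → 4 F⁻(aq) + O₂(g) + 4 H⁺(aq)
Q = [F⁻]^4·P(O₂)·[H⁺]^4 / (P(F₂)^2); log Q = -8.222.
E = E° − (0.0592/n) log Q = +1.61 − (0.0592/4)(-8.222) = +1.732 V.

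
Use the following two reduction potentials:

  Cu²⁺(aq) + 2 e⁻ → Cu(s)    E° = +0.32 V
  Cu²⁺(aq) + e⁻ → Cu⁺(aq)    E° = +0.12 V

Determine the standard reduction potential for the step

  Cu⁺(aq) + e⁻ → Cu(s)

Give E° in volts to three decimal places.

+0.520 V

Sequential free energies add, so n₃E°₃ = n₁E°₁ + n₂E°₂.
With n₃ = 2, and the known step contributing 1×(+0.12) V, the unknown satisfies 1·E° = 2×(+0.32) − 1×(+0.12) = +0.520.
E° = +0.520 / 1 = +0.520 V.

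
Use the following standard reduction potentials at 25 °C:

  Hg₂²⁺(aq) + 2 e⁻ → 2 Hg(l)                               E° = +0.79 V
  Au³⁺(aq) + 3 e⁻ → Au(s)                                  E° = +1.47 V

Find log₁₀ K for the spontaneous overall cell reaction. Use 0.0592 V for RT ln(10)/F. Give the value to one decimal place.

68.9

Cathode: Au³⁺/Au; anode: Hg₂²⁺/Hg. E°cell = +0.68 V, n = 6.
log K = nE°cell / 0.0592 = (6)(+0.68) / 0.0592 = 68.9.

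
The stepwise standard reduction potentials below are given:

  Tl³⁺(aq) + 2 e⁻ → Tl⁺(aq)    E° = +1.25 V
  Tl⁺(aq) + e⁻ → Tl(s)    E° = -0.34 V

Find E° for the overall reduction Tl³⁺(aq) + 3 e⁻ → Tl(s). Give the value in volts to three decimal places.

+0.720 V

Standard free energies of sequential steps add: ΔG°₃ = ΔG°₁ + ΔG°₂, so n₃E°₃ = n₁E°₁ + n₂E°₂.
E°₃ = (2×+1.25 + 1×-0.34) / 3 = (+2.160) / 3 = +0.720 V.
Simply averaging or adding the two E° values would be wrong; the electron-weighted sum is required.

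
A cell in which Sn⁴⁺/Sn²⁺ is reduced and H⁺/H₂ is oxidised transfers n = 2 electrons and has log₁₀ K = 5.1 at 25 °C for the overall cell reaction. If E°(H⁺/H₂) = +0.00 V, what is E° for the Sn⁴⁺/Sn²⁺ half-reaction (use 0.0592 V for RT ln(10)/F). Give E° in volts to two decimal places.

E°cell = (0.0592/n)·log K = (0.0592/2)(5.1) = +0.151 V.
Since Sn⁴⁺/Sn²⁺ is the cathode and H⁺/H₂ the anode, E°cell = E°(Sn⁴⁺/Sn²⁺) − E°(H⁺/H₂).
So E°(Sn⁴⁺/Sn²⁺) = E°cell + E°(H⁺/H₂) = +0.151 + (+0.00) = +0.15 V.

+0.15 V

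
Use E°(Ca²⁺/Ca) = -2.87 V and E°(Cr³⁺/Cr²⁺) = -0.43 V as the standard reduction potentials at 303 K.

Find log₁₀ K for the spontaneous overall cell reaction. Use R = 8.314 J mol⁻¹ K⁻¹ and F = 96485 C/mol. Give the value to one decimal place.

81.2

Cathode: Cr³⁺/Cr²⁺; anode: Ca²⁺/Ca. E°cell = (-0.43) − (-2.87) = +2.44 V, with n = 2.
ΔG° = −nFE° = −RT ln K, so ln K = nFE°/(RT) = (2)(96485)(+2.44) / ((8.314)(303)) = 186.908.
log₁₀ K = 186.908 / ln 10 = 81.2.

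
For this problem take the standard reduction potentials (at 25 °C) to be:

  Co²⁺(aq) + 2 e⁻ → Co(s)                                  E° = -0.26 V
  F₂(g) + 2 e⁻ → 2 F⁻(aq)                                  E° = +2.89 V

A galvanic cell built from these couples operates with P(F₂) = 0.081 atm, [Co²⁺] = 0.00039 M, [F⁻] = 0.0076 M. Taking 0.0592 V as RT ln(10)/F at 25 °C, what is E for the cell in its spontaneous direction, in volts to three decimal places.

+3.344 V

F₂/F⁻ is the cathode (higher E°), Co²⁺/Co the anode: E°cell = +2.89 − (-0.26) = +3.15 V, n = 2.
Overall: F₂(g) + Co(s) → 2 F⁻(aq) + Co²⁺(aq)
Q = [F⁻]^2·[Co²⁺] / (P(F₂)); log Q = -6.556.
E = E° − (0.0592/n) log Q = +3.15 − (0.0592/2)(-6.556) = +3.344 V.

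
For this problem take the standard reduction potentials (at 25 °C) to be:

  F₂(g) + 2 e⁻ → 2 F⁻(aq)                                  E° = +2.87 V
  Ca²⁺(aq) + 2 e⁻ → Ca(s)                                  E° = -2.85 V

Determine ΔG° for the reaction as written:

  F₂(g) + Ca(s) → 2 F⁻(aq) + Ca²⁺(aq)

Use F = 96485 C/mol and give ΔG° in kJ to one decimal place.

-1103.8 kJ

As written, F₂/F⁻ is reduced (cathode) and Ca²⁺/Ca is oxidised (anode), so E°cell = (+2.87) − (-2.85) = +5.72 V.
Balancing electrons gives n = 2.
ΔG° = −nFE° = −(2)(96485)(+5.72) = -1,103,788 J = -1103.8 kJ.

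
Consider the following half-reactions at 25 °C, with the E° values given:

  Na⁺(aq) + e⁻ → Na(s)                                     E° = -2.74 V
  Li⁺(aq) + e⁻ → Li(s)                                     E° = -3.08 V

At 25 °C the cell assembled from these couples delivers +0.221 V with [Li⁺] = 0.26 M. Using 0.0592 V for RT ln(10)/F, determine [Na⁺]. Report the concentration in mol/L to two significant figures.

0.0025 M

Na⁺/Na is the cathode, Li⁺/Li the anode: E°cell = +0.34 V, n = 1.
Overall reaction: Na⁺(aq) + Li(s) → Na(s) + Li⁺(aq); Q = [Li⁺]^1/[Na⁺]^1.
From E = E° − (0.0592/n) log Q: log Q = (E° − E)·n/0.0592 = (+0.34 − (+0.221))·1/0.0592 = 2.0101.
So 1·log[Na⁺] = 1·log(0.26) − log Q = -0.5850 − (2.0101) = -2.5951; [Na⁺] = 10^(-2.5951) ≈ 0.0025 M.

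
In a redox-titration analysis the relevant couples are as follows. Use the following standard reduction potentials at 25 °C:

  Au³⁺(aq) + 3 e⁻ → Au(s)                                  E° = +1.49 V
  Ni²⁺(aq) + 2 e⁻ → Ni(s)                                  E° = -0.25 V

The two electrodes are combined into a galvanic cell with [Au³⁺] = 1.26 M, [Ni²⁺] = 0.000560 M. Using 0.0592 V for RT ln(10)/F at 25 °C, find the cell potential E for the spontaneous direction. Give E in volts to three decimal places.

Au³⁺/Au is the cathode (higher E°), Ni²⁺/Ni the anode: E°cell = +1.49 − (-0.25) = +1.74 V, n = 6.
Overall: 2 Au³⁺(aq) + 3 Ni(s) → 2 Au(s) + 3 Ni²⁺(aq)
Q = [Ni²⁺]^3 / ([Au³⁺]^2); log Q = -9.956.
E = E° − (0.0592/n) log Q = +1.74 − (0.0592/6)(-9.956) = +1.838 V.

+1.838 V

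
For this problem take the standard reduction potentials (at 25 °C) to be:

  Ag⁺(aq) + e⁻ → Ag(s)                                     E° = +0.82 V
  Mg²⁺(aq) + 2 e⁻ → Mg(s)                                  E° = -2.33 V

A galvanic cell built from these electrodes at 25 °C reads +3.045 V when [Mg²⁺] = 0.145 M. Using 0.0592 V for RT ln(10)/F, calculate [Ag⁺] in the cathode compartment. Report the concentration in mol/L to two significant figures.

Ag⁺/Ag is the cathode, Mg²⁺/Mg the anode: E°cell = +3.15 V, n = 2.
Overall reaction: 2 Ag⁺(aq) + Mg(s) → 2 Ag(s) + Mg²⁺(aq); Q = [Mg²⁺]^1/[Ag⁺]^2.
From E = E° − (0.0592/n) log Q: log Q = (E° − E)·n/0.0592 = (+3.15 − (+3.045))·2/0.0592 = 3.5473.
So 2·log[Ag⁺] = 1·log(0.145) − log Q = -0.8386 − (3.5473) = -4.3859; log[Ag⁺] = -4.3859 / 2 = -2.1930; [Ag⁺] = 10^(-2.1930) ≈ 0.0064 M.

0.0064 M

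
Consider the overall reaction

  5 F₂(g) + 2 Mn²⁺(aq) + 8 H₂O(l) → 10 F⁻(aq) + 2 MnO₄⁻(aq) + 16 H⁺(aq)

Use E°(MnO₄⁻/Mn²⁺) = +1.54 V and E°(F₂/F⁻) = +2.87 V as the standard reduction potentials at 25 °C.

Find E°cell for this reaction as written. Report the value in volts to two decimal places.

+1.33 V

The F₂/F⁻ couple has the higher reduction potential, so it is the cathode; MnO₄⁻/Mn²⁺ is oxidised at the anode.
E°cell = E°(cathode) − E°(anode) = (+2.87) − (+1.54) = +1.33 V.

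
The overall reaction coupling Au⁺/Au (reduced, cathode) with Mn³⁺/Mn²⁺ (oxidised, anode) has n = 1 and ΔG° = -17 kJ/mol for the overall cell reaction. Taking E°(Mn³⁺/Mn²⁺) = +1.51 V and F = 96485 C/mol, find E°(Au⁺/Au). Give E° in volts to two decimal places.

E°cell = −ΔG°/(nF) = −(-17×10³)/((1)(96485)) = +0.176 V.
Since Au⁺/Au is the cathode and Mn³⁺/Mn²⁺ the anode, E°cell = E°(Au⁺/Au) − E°(Mn³⁺/Mn²⁺).
So E°(Au⁺/Au) = E°cell + E°(Mn³⁺/Mn²⁺) = +0.176 + (+1.51) = +1.69 V.

+1.69 V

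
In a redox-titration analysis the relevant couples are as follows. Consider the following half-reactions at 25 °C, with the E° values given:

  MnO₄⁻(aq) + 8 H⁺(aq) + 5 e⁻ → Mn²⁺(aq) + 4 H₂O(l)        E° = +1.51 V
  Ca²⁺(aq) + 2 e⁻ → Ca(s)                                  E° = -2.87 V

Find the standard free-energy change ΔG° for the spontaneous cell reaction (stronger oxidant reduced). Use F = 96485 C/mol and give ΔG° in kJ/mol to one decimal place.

-4226.0 kJ/mol

MnO₄⁻/Mn²⁺ (E° = +1.51 V) is the cathode; Ca²⁺/Ca (E° = -2.87 V) is the anode, so E°cell = +4.38 V.
Balancing electrons gives n = 10 (lcm of 5 and 2).
ΔG° = −nFE° = −(10)(96485)(+4.38) = -4,226,043 J = -4226.0 kJ/mol.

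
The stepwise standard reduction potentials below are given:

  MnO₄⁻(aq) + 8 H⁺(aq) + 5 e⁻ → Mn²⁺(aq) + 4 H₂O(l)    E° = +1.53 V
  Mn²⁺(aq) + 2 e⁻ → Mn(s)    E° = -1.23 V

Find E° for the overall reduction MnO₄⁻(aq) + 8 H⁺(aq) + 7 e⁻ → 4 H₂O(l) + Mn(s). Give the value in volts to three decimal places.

Standard free energies of sequential steps add: ΔG°₃ = ΔG°₁ + ΔG°₂, so n₃E°₃ = n₁E°₁ + n₂E°₂.
E°₃ = (5×+1.53 + 2×-1.23) / 7 = (+5.190) / 7 = +0.741 V.

+0.741 V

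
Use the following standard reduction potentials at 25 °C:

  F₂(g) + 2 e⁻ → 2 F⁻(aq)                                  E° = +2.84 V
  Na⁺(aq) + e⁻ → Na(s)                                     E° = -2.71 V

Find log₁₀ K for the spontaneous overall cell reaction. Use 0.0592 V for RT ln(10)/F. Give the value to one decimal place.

187.5

Cathode: F₂/F⁻; anode: Na⁺/Na. E°cell = +5.55 V, n = 2.
log K = nE°cell / 0.0592 = (2)(+5.55) / 0.0592 = 187.5.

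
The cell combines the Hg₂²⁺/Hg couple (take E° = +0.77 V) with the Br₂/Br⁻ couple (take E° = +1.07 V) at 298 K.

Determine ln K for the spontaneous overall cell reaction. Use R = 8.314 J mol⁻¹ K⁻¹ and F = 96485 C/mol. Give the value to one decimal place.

Cathode: Br₂/Br⁻; anode: Hg₂²⁺/Hg. E°cell = (+1.07) − (+0.77) = +0.30 V, with n = 2.
ΔG° = −nFE° = −RT ln K, so ln K = nFE°/(RT) = (2)(96485)(+0.30) / ((8.314)(298)) = 23.366.

23.4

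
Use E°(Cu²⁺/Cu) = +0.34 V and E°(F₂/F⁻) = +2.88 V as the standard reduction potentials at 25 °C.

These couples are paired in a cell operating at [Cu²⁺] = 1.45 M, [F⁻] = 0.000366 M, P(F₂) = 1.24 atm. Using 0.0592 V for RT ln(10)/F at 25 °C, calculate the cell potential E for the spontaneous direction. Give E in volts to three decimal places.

F₂/F⁻ is the cathode (higher E°), Cu²⁺/Cu the anode: E°cell = +2.88 − (+0.34) = +2.54 V, n = 2.
Overall: F₂(g) + Cu(s) → 2 F⁻(aq) + Cu²⁺(aq)
Q = [F⁻]^2·[Cu²⁺] / (P(F₂)); log Q = -6.805.
E = E° − (0.0592/n) log Q = +2.54 − (0.0592/2)(-6.805) = +2.741 V.

+2.741 V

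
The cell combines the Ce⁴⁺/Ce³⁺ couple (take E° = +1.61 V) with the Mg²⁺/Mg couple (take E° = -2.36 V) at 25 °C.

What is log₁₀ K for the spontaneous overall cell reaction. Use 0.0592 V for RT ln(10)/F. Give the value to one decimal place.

134.1

Cathode: Ce⁴⁺/Ce³⁺; anode: Mg²⁺/Mg. E°cell = +3.97 V, n = 2.
log K = nE°cell / 0.0592 = (2)(+3.97) / 0.0592 = 134.1.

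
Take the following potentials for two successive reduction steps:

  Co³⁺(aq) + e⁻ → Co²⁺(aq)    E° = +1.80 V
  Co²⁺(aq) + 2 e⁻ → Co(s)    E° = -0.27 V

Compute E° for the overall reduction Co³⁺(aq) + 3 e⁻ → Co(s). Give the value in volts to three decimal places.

Adding the free-energy changes (−nFE°) of the two steps gives −n₃FE°₃ = −n₁FE°₁ − n₂FE°₂.
E°₃ = (1×+1.80 + 2×-0.27) / 3 = (+1.260) / 3 = +0.420 V.

+0.420 V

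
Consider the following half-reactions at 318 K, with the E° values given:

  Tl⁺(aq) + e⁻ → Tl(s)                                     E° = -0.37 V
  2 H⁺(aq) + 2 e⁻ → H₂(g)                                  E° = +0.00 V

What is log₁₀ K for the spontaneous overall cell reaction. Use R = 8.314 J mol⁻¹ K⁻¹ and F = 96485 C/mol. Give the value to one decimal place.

Cathode: H⁺/H₂; anode: Tl⁺/Tl. E°cell = (+0.00) − (-0.37) = +0.37 V, with n = 2.
ΔG° = −nFE° = −RT ln K, so ln K = nFE°/(RT) = (2)(96485)(+0.37) / ((8.314)(318)) = 27.006.
log₁₀ K = 27.006 / ln 10 = 11.7.

11.7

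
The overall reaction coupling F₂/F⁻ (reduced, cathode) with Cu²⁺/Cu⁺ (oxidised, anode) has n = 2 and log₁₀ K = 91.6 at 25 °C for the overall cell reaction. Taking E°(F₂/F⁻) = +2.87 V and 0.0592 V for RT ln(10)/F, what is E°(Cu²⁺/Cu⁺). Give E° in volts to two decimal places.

E°cell = (0.0592/n)·log K = (0.0592/2)(91.6) = +2.711 V.
Since F₂/F⁻ is the cathode and Cu²⁺/Cu⁺ the anode, E°cell = E°(F₂/F⁻) − E°(Cu²⁺/Cu⁺).
So E°(Cu²⁺/Cu⁺) = E°(F₂/F⁻) − E°cell = (+2.87) − (+2.711) = +0.16 V.

+0.16 V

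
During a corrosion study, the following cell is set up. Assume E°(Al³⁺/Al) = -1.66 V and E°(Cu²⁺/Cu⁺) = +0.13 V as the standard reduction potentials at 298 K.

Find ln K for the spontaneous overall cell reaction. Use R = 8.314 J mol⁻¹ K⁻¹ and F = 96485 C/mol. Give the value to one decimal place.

Cathode: Cu²⁺/Cu⁺; anode: Al³⁺/Al. E°cell = (+0.13) − (-1.66) = +1.79 V, with n = 3.
ΔG° = −nFE° = −RT ln K, so ln K = nFE°/(RT) = (3)(96485)(+1.79) / ((8.314)(298)) = 209.126.

209.1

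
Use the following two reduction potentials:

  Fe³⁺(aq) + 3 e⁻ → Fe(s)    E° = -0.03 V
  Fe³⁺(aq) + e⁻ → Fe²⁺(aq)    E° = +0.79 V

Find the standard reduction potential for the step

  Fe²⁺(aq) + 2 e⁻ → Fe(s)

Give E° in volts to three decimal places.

-0.440 V

Sequential free energies add, so n₃E°₃ = n₁E°₁ + n₂E°₂.
With n₃ = 3, and the known step contributing 1×(+0.79) V, the unknown satisfies 2·E° = 3×(-0.03) − 1×(+0.79) = -0.880.
E° = -0.880 / 2 = -0.440 V.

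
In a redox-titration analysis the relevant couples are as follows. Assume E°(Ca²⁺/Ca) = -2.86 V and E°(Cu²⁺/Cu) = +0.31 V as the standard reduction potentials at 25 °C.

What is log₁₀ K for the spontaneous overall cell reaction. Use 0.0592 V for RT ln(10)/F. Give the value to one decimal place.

107.1

Cathode: Cu²⁺/Cu; anode: Ca²⁺/Ca. E°cell = +3.17 V, n = 2.
log K = nE°cell / 0.0592 = (2)(+3.17) / 0.0592 = 107.1.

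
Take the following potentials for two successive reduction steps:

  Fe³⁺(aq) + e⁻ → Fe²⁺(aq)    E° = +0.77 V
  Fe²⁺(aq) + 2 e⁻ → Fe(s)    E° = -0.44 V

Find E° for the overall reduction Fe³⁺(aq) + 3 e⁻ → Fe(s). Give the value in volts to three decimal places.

-0.037 V

Standard free energies of sequential steps add: ΔG°₃ = ΔG°₁ + ΔG°₂, so n₃E°₃ = n₁E°₁ + n₂E°₂.
E°₃ = (1×+0.77 + 2×-0.44) / 3 = (-0.110) / 3 = -0.037 V.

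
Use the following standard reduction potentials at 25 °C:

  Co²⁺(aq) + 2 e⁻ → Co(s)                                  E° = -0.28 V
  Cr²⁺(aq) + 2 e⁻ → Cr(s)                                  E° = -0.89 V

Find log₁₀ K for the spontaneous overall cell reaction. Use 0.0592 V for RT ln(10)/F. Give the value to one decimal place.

Cathode: Co²⁺/Co; anode: Cr²⁺/Cr. E°cell = +0.61 V, n = 2.
log K = nE°cell / 0.0592 = (2)(+0.61) / 0.0592 = 20.6.

20.6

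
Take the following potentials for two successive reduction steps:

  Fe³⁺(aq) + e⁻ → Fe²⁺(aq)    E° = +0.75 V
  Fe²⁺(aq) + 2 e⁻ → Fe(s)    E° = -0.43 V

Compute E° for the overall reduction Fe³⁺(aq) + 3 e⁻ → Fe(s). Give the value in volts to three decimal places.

Standard free energies of sequential steps add: ΔG°₃ = ΔG°₁ + ΔG°₂, so n₃E°₃ = n₁E°₁ + n₂E°₂.
E°₃ = (1×+0.75 + 2×-0.43) / 3 = (-0.110) / 3 = -0.037 V.

-0.037 V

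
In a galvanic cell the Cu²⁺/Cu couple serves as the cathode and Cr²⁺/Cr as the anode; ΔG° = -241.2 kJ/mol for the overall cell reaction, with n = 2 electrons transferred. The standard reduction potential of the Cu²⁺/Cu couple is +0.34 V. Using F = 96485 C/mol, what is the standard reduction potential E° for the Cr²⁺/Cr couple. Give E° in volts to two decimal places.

-0.91 V

E°cell = −ΔG°/(nF) = −(-241.2×10³)/((2)(96485)) = +1.250 V.
Since Cu²⁺/Cu is the cathode and Cr²⁺/Cr the anode, E°cell = E°(Cu²⁺/Cu) − E°(Cr²⁺/Cr).
So E°(Cr²⁺/Cr) = E°(Cu²⁺/Cu) − E°cell = (+0.34) − (+1.250) = -0.91 V.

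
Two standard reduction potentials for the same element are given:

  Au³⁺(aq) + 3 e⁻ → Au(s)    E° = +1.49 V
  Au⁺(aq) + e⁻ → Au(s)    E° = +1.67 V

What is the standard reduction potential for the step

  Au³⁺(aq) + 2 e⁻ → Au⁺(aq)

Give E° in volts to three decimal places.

Sequential free energies add, so n₃E°₃ = n₁E°₁ + n₂E°₂.
With n₃ = 3, and the known step contributing 1×(+1.67) V, the unknown satisfies 2·E° = 3×(+1.49) − 1×(+1.67) = +2.800.
E° = +2.800 / 2 = +1.400 V.

+1.400 V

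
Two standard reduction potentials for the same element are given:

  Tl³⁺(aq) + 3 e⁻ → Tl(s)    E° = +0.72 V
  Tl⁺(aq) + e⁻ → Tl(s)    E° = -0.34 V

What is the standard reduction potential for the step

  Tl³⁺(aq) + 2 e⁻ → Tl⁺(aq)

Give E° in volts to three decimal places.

Sequential free energies add, so n₃E°₃ = n₁E°₁ + n₂E°₂.
With n₃ = 3, and the known step contributing 1×(-0.34) V, the unknown satisfies 2·E° = 3×(+0.72) − 1×(-0.34) = +2.500.
E° = +2.500 / 2 = +1.250 V.

+1.250 V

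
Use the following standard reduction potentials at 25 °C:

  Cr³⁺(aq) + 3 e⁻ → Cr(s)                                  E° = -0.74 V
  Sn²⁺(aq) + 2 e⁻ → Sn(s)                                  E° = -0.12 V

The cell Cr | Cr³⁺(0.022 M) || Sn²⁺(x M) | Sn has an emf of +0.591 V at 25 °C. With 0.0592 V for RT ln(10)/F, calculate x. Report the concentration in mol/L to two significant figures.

0.0082 M

Sn²⁺/Sn is the cathode, Cr³⁺/Cr the anode: E°cell = +0.62 V, n = 6.
Overall reaction: 3 Sn²⁺(aq) + 2 Cr(s) → 3 Sn(s) + 2 Cr³⁺(aq); Q = [Cr³⁺]^2/[Sn²⁺]^3.
From E = E° − (0.0592/n) log Q: log Q = (E° − E)·n/0.0592 = (+0.62 − (+0.591))·6/0.0592 = 2.9392.
So 3·log[Sn²⁺] = 2·log(0.022) − log Q = -3.3152 − (2.9392) = -6.2544; log[Sn²⁺] = -6.2544 / 3 = -2.0848; [Sn²⁺] = 10^(-2.0848) ≈ 0.0082 M.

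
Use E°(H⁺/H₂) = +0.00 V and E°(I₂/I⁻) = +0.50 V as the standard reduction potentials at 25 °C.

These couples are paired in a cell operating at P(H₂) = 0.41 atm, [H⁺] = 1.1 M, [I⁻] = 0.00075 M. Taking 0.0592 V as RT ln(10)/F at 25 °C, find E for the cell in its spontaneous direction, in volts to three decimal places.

+0.671 V

I₂/I⁻ is the cathode (higher E°), H⁺/H₂ the anode: E°cell = +0.50 − (+0.00) = +0.50 V, n = 2.
Overall: I₂(s) + H₂(g) → 2 I⁻(aq) + 2 H⁺(aq)
Q = [I⁻]^2·[H⁺]^2 / (P(H₂)); log Q = -5.780.
E = E° − (0.0592/n) log Q = +0.50 − (0.0592/2)(-5.780) = +0.671 V.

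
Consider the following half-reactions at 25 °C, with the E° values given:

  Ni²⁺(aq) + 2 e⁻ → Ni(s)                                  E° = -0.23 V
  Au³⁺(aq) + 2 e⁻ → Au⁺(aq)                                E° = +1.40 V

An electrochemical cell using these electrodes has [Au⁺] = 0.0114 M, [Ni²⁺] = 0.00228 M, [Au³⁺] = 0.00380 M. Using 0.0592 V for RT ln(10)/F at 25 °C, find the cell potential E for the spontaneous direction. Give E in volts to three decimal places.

+1.694 V

Au³⁺/Au⁺ is the cathode (higher E°), Ni²⁺/Ni the anode: E°cell = +1.40 − (-0.23) = +1.63 V, n = 2.
Overall: Au³⁺(aq) + Ni(s) → Au⁺(aq) + Ni²⁺(aq)
Q = [Au⁺]·[Ni²⁺] / ([Au³⁺]); log Q = -2.165.
E = E° − (0.0592/n) log Q = +1.63 − (0.0592/2)(-2.165) = +1.694 V.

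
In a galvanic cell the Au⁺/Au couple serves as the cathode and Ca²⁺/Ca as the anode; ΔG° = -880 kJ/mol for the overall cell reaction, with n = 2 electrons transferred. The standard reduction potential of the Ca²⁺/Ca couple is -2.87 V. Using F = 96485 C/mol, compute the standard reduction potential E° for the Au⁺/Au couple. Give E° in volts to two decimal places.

E°cell = −ΔG°/(nF) = −(-880×10³)/((2)(96485)) = +4.560 V.
Since Au⁺/Au is the cathode and Ca²⁺/Ca the anode, E°cell = E°(Au⁺/Au) − E°(Ca²⁺/Ca).
So E°(Au⁺/Au) = E°cell + E°(Ca²⁺/Ca) = +4.560 + (-2.87) = +1.69 V.

+1.69 V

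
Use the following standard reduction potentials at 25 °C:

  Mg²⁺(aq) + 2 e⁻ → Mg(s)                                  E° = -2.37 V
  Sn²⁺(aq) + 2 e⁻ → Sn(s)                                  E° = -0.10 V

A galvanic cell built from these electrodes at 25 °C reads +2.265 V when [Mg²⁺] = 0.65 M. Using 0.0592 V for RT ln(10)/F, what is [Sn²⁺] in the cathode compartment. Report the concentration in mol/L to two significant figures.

Sn²⁺/Sn is the cathode, Mg²⁺/Mg the anode: E°cell = +2.27 V, n = 2.
Overall reaction: Sn²⁺(aq) + Mg(s) → Sn(s) + Mg²⁺(aq); Q = [Mg²⁺]^1/[Sn²⁺]^1.
From E = E° − (0.0592/n) log Q: log Q = (E° − E)·n/0.0592 = (+2.27 − (+2.265))·2/0.0592 = 0.1689.
So 1·log[Sn²⁺] = 1·log(0.65) − log Q = -0.1871 − (0.1689) = -0.3560; [Sn²⁺] = 10^(-0.3560) ≈ 0.44 M.

0.44 M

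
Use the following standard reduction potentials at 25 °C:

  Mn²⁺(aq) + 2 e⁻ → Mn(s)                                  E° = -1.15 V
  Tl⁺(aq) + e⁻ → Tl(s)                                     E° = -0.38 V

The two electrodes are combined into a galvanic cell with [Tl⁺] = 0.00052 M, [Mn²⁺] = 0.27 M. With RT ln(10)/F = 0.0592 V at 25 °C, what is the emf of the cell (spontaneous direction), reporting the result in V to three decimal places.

+0.592 V

Tl⁺/Tl is the cathode (higher E°), Mn²⁺/Mn the anode: E°cell = -0.38 − (-1.15) = +0.77 V, n = 2.
Overall: 2 Tl⁺(aq) + Mn(s) → 2 Tl(s) + Mn²⁺(aq)
Q = [Mn²⁺] / ([Tl⁺]^2); log Q = 5.999.
E = E° − (0.0592/n) log Q = +0.77 − (0.0592/2)(5.999) = +0.592 V.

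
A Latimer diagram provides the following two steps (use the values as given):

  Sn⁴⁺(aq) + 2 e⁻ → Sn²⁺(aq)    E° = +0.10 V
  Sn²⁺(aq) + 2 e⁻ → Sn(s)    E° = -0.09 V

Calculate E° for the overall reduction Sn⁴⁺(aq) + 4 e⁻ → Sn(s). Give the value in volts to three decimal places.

Standard free energies of sequential steps add: ΔG°₃ = ΔG°₁ + ΔG°₂, so n₃E°₃ = n₁E°₁ + n₂E°₂.
E°₃ = (2×+0.10 + 2×-0.09) / 4 = (+0.020) / 4 = +0.005 V.

+0.005 V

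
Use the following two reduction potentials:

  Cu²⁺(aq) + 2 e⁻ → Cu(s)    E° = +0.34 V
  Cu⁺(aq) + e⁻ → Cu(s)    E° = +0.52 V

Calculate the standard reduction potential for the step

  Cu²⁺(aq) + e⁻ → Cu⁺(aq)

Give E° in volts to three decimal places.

+0.160 V

Sequential free energies add, so n₃E°₃ = n₁E°₁ + n₂E°₂.
With n₃ = 2, and the known step contributing 1×(+0.52) V, the unknown satisfies 1·E° = 2×(+0.34) − 1×(+0.52) = +0.160.
E° = +0.160 / 1 = +0.160 V.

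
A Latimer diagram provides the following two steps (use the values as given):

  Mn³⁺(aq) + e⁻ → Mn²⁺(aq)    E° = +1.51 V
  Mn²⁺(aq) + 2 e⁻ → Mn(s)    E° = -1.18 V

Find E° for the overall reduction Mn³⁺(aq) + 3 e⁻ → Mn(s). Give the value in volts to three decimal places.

Since ΔG° = −nFE° is additive over sequential reductions, n₃E°₃ = n₁E°₁ + n₂E°₂.
E°₃ = (1×+1.51 + 2×-1.18) / 3 = (-0.850) / 3 = -0.283 V.

-0.283 V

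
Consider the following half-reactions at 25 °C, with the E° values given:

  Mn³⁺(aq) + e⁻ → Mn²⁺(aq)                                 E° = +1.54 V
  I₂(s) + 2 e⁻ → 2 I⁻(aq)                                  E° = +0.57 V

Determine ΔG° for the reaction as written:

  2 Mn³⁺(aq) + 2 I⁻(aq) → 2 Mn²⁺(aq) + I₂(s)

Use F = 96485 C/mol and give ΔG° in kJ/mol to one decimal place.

As written, Mn³⁺/Mn²⁺ is reduced (cathode) and I₂/I⁻ is oxidised (anode), so E°cell = (+1.54) − (+0.57) = +0.97 V.
Balancing electrons gives n = 2.
ΔG° = −nFE° = −(2)(96485)(+0.97) = -187,181 J = -187.2 kJ/mol.

-187.2 kJ/mol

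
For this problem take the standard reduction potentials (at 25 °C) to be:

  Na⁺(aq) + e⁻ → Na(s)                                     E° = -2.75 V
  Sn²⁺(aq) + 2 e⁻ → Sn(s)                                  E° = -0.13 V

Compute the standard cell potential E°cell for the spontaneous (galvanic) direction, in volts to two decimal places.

+2.62 V

The Sn²⁺/Sn couple has the higher reduction potential, so it is the cathode; Na⁺/Na is oxidised at the anode.
E°cell = E°(cathode) − E°(anode) = (-0.13) − (-2.75) = +2.62 V.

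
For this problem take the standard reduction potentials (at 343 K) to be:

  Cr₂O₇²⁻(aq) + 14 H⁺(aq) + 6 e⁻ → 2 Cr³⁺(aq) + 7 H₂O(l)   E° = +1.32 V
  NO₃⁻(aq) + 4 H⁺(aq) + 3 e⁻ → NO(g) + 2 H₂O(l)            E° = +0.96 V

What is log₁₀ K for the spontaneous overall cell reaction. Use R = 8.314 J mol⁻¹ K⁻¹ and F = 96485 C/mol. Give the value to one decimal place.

Cathode: Cr₂O₇²⁻/Cr³⁺; anode: NO₃⁻/NO. E°cell = (+1.32) − (+0.96) = +0.36 V, with n = 6.
ΔG° = −nFE° = −RT ln K, so ln K = nFE°/(RT) = (6)(96485)(+0.36) / ((8.314)(343)) = 73.082.
log₁₀ K = 73.082 / ln 10 = 31.7.

31.7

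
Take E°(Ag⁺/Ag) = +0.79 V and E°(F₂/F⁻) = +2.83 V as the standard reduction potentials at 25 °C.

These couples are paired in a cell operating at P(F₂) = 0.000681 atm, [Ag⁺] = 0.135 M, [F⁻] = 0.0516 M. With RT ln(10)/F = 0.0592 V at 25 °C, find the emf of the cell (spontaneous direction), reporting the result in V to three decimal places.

+2.074 V

F₂/F⁻ is the cathode (higher E°), Ag⁺/Ag the anode: E°cell = +2.83 − (+0.79) = +2.04 V, n = 2.
Overall: F₂(g) + 2 Ag(s) → 2 F⁻(aq) + 2 Ag⁺(aq)
Q = [F⁻]^2·[Ag⁺]^2 / (P(F₂)); log Q = -1.147.
E = E° − (0.0592/n) log Q = +2.04 − (0.0592/2)(-1.147) = +2.074 V.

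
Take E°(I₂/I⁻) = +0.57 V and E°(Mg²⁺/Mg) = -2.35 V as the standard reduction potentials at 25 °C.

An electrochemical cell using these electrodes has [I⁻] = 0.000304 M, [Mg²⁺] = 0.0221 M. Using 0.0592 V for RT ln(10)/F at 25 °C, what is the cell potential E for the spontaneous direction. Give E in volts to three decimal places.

+3.177 V

I₂/I⁻ is the cathode (higher E°), Mg²⁺/Mg the anode: E°cell = +0.57 − (-2.35) = +2.92 V, n = 2.
Overall: I₂(s) + Mg(s) → 2 I⁻(aq) + Mg²⁺(aq)
Q = [I⁻]^2·[Mg²⁺]; log Q = -8.690.
E = E° − (0.0592/n) log Q = +2.92 − (0.0592/2)(-8.690) = +3.177 V.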